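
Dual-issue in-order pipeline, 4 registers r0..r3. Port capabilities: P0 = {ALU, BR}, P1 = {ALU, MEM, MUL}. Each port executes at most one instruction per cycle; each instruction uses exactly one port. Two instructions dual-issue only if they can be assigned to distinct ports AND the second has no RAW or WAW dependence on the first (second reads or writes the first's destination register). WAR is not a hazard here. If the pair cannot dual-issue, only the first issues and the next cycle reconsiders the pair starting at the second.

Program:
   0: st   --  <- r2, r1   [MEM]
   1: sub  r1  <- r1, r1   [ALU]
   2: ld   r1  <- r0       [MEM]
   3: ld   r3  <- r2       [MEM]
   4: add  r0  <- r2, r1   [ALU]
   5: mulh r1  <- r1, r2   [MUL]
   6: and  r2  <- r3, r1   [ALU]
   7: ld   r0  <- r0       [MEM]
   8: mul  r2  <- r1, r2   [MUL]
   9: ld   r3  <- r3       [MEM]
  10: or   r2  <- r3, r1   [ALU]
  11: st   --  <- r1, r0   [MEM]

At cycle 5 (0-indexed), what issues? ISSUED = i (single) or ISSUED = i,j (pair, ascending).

ISSUED = 8

0. st.MEM/sub.ALU @i0+i1  | dual
1. ld.MEM @i2  | no-port MEM/MEM
2. ld.MEM/add.ALU @i3+i4  | dual
3. mulh.MUL @i5  | RAW r1
4. and.ALU/ld.MEM @i6+i7  | dual
5. mul.MUL @i8  | no-port MUL/MEM
6. ld.MEM @i9  | RAW r3
7. or.ALU/st.MEM @i10+i11  | dual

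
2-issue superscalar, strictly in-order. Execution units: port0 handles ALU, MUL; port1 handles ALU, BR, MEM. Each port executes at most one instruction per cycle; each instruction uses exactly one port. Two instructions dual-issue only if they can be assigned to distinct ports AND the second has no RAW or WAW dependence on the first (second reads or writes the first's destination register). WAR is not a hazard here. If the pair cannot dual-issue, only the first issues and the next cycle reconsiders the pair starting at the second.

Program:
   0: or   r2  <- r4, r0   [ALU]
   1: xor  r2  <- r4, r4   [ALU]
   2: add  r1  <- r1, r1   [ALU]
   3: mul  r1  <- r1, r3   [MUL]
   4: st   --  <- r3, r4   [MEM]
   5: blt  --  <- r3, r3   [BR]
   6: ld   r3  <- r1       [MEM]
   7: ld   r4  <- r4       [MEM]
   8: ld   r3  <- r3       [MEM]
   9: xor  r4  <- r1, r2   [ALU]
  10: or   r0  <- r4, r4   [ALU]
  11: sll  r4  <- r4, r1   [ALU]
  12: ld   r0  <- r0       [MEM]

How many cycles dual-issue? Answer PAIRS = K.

c0: i0 or.ALU  WAW r2
c1: i1/i2 xor.ALU add.ALU  pair
c2: i3/i4 mul.MUL st.MEM  pair
c3: i5 blt.BR  no-port BR/MEM
c4: i6 ld.MEM  no-port MEM/MEM
c5: i7 ld.MEM  no-port MEM/MEM
c6: i8/i9 ld.MEM xor.ALU  pair
c7: i10/i11 or.ALU sll.ALU  pair
c8: i12 ld.MEM  tail

PAIRS = 4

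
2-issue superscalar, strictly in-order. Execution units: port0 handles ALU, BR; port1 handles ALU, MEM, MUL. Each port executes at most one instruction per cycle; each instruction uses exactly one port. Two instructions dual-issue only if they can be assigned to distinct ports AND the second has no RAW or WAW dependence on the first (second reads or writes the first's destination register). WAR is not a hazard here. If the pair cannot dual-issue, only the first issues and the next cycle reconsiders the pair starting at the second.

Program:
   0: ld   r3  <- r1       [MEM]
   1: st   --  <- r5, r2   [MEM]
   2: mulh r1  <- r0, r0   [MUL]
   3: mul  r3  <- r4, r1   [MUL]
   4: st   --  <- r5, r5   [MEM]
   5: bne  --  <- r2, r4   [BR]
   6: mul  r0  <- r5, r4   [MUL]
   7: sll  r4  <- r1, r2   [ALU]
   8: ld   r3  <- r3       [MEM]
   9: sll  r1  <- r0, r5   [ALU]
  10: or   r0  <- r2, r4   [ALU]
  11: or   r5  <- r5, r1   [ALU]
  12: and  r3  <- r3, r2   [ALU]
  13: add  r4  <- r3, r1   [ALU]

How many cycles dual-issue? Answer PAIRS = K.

t=0 i0:ld ; no-port MEM/MEM
t=1 i1:st ; no-port MEM/MUL
t=2 i2:mulh ; no-port MUL/MUL
t=3 i3:mul ; no-port MUL/MEM
t=4 i4+i5:st/bne ; pair
t=5 i6+i7:mul/sll ; pair
t=6 i8+i9:ld/sll ; pair
t=7 i10+i11:or/or ; pair
t=8 i12:and ; RAW r3
t=9 i13:add ; tail

PAIRS = 4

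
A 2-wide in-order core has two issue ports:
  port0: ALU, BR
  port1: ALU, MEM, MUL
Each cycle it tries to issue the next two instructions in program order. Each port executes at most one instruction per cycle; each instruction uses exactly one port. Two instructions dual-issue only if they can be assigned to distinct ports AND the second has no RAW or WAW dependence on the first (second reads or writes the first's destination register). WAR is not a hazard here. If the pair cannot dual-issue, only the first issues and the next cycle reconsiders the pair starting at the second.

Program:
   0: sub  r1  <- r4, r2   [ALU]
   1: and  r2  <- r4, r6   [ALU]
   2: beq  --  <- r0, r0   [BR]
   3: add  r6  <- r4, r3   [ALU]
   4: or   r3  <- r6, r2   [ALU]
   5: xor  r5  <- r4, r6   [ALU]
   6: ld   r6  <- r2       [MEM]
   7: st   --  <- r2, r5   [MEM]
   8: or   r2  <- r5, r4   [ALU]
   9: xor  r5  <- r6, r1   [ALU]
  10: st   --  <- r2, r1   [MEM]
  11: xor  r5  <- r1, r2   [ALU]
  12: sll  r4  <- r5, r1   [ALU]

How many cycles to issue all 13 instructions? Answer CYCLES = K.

CYCLES = 8

  cy0 -> i0/i1 (sub;and) pair
  cy1 -> i2/i3 (beq;add) pair
  cy2 -> i4/i5 (or;xor) pair
  cy3 -> i6 (ld) no-port MEM/MEM
  cy4 -> i7/i8 (st;or) pair
  cy5 -> i9/i10 (xor;st) pair
  cy6 -> i11 (xor) RAW r5
  cy7 -> i12 (sll) tail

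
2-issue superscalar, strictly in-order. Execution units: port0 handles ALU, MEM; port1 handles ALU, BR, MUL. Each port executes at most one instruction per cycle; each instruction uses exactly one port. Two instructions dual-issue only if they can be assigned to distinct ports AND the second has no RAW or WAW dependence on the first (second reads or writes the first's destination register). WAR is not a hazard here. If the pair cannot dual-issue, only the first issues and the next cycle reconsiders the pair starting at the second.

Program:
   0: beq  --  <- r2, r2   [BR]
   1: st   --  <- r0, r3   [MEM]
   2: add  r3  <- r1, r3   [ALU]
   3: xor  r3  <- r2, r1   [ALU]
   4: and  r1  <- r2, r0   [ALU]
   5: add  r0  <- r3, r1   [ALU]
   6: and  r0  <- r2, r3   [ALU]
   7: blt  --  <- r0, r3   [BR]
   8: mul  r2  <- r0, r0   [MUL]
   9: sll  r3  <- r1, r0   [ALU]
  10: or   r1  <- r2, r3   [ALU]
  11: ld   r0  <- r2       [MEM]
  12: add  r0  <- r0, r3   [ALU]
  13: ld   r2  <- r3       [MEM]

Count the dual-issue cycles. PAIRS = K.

  cy0 -> i0+i1 (beq.BR/st.MEM) pair
  cy1 -> i2 (add.ALU) WAW r3
  cy2 -> i3+i4 (xor.ALU/and.ALU) pair
  cy3 -> i5 (add.ALU) WAW r0
  cy4 -> i6 (and.ALU) RAW r0
  cy5 -> i7 (blt.BR) no-port BR/MUL
  cy6 -> i8+i9 (mul.MUL/sll.ALU) pair
  cy7 -> i10+i11 (or.ALU/ld.MEM) pair
  cy8 -> i12+i13 (add.ALU/ld.MEM) pair

PAIRS = 5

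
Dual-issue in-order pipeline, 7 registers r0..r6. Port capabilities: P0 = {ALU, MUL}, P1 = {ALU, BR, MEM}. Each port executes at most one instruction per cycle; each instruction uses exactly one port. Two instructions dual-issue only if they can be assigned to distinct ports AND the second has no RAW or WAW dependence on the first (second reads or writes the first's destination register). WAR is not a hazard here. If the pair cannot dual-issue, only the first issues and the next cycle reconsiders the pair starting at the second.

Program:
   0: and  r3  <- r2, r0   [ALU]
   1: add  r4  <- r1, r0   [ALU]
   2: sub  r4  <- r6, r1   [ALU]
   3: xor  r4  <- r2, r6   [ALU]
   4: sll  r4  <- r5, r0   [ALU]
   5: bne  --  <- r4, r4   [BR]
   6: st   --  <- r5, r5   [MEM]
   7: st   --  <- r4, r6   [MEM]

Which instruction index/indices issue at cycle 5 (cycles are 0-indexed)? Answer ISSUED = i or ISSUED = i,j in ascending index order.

t=0 i0,i1:and add ; pair
t=1 i2:sub ; WAW r4
t=2 i3:xor ; WAW r4
t=3 i4:sll ; RAW r4
t=4 i5:bne ; no-port BR/MEM
t=5 i6:st ; no-port MEM/MEM
t=6 i7:st ; tail

ISSUED = 6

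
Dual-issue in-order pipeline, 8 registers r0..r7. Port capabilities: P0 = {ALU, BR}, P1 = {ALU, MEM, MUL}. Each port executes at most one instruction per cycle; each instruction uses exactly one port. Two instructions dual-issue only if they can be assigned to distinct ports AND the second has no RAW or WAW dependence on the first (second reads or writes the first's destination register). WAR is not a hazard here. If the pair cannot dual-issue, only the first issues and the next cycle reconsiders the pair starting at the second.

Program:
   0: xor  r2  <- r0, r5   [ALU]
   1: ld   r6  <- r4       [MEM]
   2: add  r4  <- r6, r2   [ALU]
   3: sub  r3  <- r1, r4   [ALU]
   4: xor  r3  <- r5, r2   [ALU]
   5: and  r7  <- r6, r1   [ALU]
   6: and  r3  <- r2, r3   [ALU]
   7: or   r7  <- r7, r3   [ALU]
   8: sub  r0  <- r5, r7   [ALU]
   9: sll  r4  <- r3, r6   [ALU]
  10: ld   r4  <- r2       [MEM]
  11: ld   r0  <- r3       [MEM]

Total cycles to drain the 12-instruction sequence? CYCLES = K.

CYCLES = 9

c0: i0/i1 xor;ld  dual
c1: i2 add  RAW r4
c2: i3 sub  WAW r3
c3: i4/i5 xor;and  dual
c4: i6 and  RAW r3
c5: i7 or  RAW r7
c6: i8/i9 sub;sll  dual
c7: i10 ld  no-port MEM/MEM
c8: i11 ld  tail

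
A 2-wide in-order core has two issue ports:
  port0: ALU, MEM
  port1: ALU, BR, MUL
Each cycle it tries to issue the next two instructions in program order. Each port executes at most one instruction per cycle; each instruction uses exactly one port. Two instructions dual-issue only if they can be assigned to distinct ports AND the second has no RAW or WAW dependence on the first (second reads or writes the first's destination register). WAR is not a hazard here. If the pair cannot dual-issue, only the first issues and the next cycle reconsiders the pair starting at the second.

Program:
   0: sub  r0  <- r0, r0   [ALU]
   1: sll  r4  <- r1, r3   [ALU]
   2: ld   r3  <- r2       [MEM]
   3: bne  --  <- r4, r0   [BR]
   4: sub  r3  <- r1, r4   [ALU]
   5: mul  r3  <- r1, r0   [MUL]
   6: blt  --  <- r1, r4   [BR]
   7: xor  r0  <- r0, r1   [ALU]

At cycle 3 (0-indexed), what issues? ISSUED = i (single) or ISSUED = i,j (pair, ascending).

  cy0 -> i0+i1 (sub.ALU/sll.ALU) pair
  cy1 -> i2+i3 (ld.MEM/bne.BR) pair
  cy2 -> i4 (sub.ALU) WAW r3
  cy3 -> i5 (mul.MUL) no-port MUL/BR
  cy4 -> i6+i7 (blt.BR/xor.ALU) pair

ISSUED = 5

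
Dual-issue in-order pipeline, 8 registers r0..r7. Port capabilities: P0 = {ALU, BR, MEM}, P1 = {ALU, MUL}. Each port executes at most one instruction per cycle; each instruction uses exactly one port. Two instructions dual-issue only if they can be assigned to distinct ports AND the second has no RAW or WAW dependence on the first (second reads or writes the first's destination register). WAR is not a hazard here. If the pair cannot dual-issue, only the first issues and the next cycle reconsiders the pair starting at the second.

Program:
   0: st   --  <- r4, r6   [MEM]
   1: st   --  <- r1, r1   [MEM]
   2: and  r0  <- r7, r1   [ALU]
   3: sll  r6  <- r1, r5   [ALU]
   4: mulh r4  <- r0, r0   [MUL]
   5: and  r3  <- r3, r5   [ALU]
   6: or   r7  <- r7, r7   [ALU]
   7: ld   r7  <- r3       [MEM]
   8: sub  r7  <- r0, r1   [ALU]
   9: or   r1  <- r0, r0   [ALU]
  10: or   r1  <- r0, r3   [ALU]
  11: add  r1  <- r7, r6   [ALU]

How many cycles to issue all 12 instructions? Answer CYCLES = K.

  cy0 -> i0 (st.MEM) no-port MEM/MEM
  cy1 -> i1+i2 (st.MEM+and.ALU) dual
  cy2 -> i3+i4 (sll.ALU+mulh.MUL) dual
  cy3 -> i5+i6 (and.ALU+or.ALU) dual
  cy4 -> i7 (ld.MEM) WAW r7
  cy5 -> i8+i9 (sub.ALU+or.ALU) dual
  cy6 -> i10 (or.ALU) WAW r1
  cy7 -> i11 (add.ALU) tail

CYCLES = 8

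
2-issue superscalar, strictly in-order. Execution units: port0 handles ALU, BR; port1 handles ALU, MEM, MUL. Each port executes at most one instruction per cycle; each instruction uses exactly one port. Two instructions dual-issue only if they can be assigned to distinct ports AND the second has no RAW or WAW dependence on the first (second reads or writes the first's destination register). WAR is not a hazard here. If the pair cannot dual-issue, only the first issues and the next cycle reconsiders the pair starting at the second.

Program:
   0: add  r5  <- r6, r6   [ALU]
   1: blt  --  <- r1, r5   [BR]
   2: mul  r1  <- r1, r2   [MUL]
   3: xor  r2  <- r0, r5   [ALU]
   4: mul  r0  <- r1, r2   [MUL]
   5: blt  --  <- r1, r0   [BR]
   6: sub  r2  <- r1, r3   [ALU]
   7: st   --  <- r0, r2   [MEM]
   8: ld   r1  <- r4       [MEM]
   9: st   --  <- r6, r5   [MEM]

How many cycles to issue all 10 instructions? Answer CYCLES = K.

t=0 i0:add ; RAW r5
t=1 i1/i2:blt mul ; dual
t=2 i3:xor ; RAW r2
t=3 i4:mul ; RAW r0
t=4 i5/i6:blt sub ; dual
t=5 i7:st ; no-port MEM/MEM
t=6 i8:ld ; no-port MEM/MEM
t=7 i9:st ; tail

CYCLES = 8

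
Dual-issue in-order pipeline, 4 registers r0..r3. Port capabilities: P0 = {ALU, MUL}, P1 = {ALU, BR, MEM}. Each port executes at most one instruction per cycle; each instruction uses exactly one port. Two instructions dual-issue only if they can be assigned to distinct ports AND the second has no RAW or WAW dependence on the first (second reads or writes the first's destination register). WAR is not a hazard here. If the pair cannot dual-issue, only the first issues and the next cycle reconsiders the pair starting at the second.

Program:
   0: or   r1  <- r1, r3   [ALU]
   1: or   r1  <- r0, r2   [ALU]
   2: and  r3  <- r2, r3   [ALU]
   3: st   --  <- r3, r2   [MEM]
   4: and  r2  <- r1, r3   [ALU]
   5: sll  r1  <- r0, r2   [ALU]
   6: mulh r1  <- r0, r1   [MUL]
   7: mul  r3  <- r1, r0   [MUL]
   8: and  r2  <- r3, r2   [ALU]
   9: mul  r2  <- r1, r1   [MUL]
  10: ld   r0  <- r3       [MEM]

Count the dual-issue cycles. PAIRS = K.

0. or @i0  | WAW r1
1. or/and @i1,i2  | pair
2. st/and @i3,i4  | pair
3. sll @i5  | RAW+WAW r1
4. mulh @i6  | no-port MUL/MUL
5. mul @i7  | RAW r3
6. and @i8  | WAW r2
7. mul/ld @i9,i10  | pair

PAIRS = 3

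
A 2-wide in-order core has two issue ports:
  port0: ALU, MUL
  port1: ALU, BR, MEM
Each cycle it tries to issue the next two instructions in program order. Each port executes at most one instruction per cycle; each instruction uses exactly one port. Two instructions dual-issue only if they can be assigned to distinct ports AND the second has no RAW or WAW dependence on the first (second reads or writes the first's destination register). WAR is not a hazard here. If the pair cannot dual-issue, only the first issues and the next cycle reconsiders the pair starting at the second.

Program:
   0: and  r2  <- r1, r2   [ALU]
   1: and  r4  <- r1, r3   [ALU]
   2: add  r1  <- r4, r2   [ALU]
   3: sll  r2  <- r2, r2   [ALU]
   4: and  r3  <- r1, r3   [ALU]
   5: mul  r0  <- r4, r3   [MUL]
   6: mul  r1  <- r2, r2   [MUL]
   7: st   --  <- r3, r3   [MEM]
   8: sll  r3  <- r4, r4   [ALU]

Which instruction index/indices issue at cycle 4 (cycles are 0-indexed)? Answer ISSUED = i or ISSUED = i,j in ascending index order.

#0 head=0: and.ALU+and.ALU i0/i1 dual
#1 head=2: add.ALU+sll.ALU i2/i3 dual
#2 head=4: and.ALU i4 RAW r3
#3 head=5: mul.MUL i5 no-port MUL/MUL
#4 head=6: mul.MUL+st.MEM i6/i7 dual
#5 head=8: sll.ALU i8 tail

ISSUED = 6,7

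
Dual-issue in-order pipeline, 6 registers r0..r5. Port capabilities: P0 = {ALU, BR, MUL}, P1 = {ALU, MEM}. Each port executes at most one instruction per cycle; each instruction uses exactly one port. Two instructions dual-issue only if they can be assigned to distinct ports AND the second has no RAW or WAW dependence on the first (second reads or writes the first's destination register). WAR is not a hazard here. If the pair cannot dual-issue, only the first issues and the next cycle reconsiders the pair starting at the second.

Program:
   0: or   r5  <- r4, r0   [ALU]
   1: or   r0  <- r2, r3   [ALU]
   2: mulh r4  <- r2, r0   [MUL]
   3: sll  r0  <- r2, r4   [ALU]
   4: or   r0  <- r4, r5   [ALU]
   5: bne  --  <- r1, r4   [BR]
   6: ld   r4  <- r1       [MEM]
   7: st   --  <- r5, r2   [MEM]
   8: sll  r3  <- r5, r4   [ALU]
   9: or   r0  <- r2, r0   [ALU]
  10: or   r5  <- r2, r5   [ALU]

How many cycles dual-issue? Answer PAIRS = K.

t=0 i0,i1:or+or ; 2-wide
t=1 i2:mulh ; RAW r4
t=2 i3:sll ; WAW r0
t=3 i4,i5:or+bne ; 2-wide
t=4 i6:ld ; no-port MEM/MEM
t=5 i7,i8:st+sll ; 2-wide
t=6 i9,i10:or+or ; 2-wide

PAIRS = 4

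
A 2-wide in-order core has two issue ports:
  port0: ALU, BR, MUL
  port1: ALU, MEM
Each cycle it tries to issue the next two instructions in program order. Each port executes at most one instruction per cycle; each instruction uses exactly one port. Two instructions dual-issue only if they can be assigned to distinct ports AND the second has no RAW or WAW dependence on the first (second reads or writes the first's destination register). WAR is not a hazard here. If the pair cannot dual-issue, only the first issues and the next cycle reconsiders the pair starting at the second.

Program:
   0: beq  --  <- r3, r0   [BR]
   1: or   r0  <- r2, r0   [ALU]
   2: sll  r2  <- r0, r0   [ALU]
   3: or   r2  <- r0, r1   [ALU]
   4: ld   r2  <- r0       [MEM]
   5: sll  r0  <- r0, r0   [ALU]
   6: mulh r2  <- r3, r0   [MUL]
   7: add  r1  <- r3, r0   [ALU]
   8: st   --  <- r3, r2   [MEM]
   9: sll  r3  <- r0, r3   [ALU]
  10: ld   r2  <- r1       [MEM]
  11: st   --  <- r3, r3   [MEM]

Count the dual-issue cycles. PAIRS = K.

PAIRS = 4

#0 head=0: beq.BR/or.ALU i0,i1 2-wide
#1 head=2: sll.ALU i2 WAW r2
#2 head=3: or.ALU i3 WAW r2
#3 head=4: ld.MEM/sll.ALU i4,i5 2-wide
#4 head=6: mulh.MUL/add.ALU i6,i7 2-wide
#5 head=8: st.MEM/sll.ALU i8,i9 2-wide
#6 head=10: ld.MEM i10 no-port MEM/MEM
#7 head=11: st.MEM i11 tail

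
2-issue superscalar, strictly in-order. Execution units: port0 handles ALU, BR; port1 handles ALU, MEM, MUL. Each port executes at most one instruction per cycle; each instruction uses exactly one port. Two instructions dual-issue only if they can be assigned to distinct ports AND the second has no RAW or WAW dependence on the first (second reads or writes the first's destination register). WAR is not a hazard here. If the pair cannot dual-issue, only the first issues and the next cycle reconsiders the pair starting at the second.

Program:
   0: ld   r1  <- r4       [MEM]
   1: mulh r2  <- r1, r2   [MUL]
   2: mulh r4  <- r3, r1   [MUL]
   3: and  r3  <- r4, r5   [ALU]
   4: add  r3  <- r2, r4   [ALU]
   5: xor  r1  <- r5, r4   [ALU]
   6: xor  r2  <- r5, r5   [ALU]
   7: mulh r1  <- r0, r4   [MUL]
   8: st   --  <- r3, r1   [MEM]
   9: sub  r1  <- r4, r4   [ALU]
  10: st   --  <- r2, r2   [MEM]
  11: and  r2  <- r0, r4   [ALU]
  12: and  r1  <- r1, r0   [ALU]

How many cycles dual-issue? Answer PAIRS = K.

PAIRS = 4

#0 head=0: ld.MEM i0 no-port MEM/MUL
#1 head=1: mulh.MUL i1 no-port MUL/MUL
#2 head=2: mulh.MUL i2 RAW r4
#3 head=3: and.ALU i3 WAW r3
#4 head=4: add.ALU+xor.ALU i4,i5 dual
#5 head=6: xor.ALU+mulh.MUL i6,i7 dual
#6 head=8: st.MEM+sub.ALU i8,i9 dual
#7 head=10: st.MEM+and.ALU i10,i11 dual
#8 head=12: and.ALU i12 tail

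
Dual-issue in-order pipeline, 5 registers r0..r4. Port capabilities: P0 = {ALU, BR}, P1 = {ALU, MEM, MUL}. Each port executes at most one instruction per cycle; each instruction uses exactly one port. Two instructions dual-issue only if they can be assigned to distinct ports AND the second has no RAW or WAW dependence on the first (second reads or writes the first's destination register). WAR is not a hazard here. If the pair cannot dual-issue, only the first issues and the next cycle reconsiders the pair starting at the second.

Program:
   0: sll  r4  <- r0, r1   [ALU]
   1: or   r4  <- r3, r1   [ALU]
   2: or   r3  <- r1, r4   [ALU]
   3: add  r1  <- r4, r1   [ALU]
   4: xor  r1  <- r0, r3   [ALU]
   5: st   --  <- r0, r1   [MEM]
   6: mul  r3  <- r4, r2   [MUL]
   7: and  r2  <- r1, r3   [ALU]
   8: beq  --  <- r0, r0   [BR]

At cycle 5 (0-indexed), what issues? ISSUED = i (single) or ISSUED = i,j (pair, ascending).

ISSUED = 6

t=0 i0:sll.ALU ; WAW r4
t=1 i1:or.ALU ; RAW r4
t=2 i2+i3:or.ALU;add.ALU ; dual
t=3 i4:xor.ALU ; RAW r1
t=4 i5:st.MEM ; no-port MEM/MUL
t=5 i6:mul.MUL ; RAW r3
t=6 i7+i8:and.ALU;beq.BR ; dual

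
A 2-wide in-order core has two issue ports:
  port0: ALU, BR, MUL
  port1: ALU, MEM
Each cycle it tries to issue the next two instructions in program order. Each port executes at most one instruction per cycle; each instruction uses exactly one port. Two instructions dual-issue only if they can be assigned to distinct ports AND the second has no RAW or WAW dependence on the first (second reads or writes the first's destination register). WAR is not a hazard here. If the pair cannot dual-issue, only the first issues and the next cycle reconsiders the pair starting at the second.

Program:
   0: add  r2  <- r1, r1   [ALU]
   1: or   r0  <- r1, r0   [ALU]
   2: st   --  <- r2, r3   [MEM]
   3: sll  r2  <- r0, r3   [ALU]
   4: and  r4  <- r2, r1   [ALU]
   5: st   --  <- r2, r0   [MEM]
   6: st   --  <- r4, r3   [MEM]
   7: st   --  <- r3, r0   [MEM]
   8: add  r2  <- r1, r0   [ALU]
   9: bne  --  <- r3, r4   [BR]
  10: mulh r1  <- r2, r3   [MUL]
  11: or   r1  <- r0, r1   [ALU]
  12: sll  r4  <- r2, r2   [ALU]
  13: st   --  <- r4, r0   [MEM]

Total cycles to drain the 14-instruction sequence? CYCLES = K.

CYCLES = 9

  cy0 -> i0+i1 (add/or) pair
  cy1 -> i2+i3 (st/sll) pair
  cy2 -> i4+i5 (and/st) pair
  cy3 -> i6 (st) no-port MEM/MEM
  cy4 -> i7+i8 (st/add) pair
  cy5 -> i9 (bne) no-port BR/MUL
  cy6 -> i10 (mulh) RAW+WAW r1
  cy7 -> i11+i12 (or/sll) pair
  cy8 -> i13 (st) tail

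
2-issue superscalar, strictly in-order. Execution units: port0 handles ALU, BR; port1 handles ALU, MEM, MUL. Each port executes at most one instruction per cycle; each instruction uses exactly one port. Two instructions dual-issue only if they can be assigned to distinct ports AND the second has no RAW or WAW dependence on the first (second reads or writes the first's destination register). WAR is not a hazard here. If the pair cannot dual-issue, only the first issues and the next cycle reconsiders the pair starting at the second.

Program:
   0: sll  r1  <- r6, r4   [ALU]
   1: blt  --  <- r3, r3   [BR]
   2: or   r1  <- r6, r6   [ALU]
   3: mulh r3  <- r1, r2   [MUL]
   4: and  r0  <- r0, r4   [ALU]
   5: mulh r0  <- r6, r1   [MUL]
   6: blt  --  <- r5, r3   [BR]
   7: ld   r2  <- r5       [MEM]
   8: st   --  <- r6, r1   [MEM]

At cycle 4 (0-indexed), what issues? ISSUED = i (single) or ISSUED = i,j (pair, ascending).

  cy0 -> i0+i1 (sll.ALU blt.BR) dual
  cy1 -> i2 (or.ALU) RAW r1
  cy2 -> i3+i4 (mulh.MUL and.ALU) dual
  cy3 -> i5+i6 (mulh.MUL blt.BR) dual
  cy4 -> i7 (ld.MEM) no-port MEM/MEM
  cy5 -> i8 (st.MEM) tail

ISSUED = 7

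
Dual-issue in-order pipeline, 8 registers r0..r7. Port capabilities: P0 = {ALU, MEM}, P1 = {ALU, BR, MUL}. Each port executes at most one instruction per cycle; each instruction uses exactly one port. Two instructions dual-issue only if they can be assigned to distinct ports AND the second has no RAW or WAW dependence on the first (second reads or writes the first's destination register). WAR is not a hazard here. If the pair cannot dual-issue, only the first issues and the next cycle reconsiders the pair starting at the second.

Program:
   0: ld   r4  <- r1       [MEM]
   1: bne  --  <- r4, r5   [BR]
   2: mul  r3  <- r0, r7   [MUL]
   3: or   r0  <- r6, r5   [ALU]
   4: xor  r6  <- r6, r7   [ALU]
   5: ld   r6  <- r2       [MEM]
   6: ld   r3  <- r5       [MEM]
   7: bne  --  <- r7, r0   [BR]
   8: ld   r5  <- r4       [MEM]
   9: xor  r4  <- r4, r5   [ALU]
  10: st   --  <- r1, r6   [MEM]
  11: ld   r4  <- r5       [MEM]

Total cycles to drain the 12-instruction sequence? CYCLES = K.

t=0 i0:ld.MEM ; RAW r4
t=1 i1:bne.BR ; no-port BR/MUL
t=2 i2+i3:mul.MUL or.ALU ; dual
t=3 i4:xor.ALU ; WAW r6
t=4 i5:ld.MEM ; no-port MEM/MEM
t=5 i6+i7:ld.MEM bne.BR ; dual
t=6 i8:ld.MEM ; RAW r5
t=7 i9+i10:xor.ALU st.MEM ; dual
t=8 i11:ld.MEM ; tail

CYCLES = 9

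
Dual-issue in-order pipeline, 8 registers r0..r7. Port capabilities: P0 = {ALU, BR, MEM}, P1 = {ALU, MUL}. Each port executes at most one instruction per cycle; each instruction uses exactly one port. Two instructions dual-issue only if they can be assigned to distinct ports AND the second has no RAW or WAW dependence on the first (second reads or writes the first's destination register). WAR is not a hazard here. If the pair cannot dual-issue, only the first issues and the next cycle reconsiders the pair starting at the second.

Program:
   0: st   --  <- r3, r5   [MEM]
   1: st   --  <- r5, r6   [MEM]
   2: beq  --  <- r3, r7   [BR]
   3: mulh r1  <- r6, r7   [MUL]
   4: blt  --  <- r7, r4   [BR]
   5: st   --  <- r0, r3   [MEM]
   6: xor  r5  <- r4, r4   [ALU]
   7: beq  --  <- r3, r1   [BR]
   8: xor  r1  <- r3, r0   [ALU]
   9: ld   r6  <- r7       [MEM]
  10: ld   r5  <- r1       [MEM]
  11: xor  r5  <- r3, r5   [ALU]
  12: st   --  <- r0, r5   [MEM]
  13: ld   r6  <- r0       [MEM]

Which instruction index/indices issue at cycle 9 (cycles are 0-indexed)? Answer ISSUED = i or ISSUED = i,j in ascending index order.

ISSUED = 12

c0: i0 st  no-port MEM/MEM
c1: i1 st  no-port MEM/BR
c2: i2+i3 beq;mulh  dual
c3: i4 blt  no-port BR/MEM
c4: i5+i6 st;xor  dual
c5: i7+i8 beq;xor  dual
c6: i9 ld  no-port MEM/MEM
c7: i10 ld  RAW+WAW r5
c8: i11 xor  RAW r5
c9: i12 st  no-port MEM/MEM
c10: i13 ld  tail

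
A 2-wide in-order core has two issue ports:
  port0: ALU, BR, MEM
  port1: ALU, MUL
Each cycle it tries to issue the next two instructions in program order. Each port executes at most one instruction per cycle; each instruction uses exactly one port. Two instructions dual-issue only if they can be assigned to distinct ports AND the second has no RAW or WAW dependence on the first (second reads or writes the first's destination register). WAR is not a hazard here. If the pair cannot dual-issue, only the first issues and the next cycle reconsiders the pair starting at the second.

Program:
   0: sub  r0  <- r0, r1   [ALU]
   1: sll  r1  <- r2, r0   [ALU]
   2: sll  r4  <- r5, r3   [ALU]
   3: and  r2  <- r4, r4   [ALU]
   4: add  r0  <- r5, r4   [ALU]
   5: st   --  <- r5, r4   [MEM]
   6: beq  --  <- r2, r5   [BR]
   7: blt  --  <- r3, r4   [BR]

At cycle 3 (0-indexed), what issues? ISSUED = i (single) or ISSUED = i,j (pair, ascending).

c0: i0 sub  RAW r0
c1: i1+i2 sll;sll  pair
c2: i3+i4 and;add  pair
c3: i5 st  no-port MEM/BR
c4: i6 beq  no-port BR/BR
c5: i7 blt  tail

ISSUED = 5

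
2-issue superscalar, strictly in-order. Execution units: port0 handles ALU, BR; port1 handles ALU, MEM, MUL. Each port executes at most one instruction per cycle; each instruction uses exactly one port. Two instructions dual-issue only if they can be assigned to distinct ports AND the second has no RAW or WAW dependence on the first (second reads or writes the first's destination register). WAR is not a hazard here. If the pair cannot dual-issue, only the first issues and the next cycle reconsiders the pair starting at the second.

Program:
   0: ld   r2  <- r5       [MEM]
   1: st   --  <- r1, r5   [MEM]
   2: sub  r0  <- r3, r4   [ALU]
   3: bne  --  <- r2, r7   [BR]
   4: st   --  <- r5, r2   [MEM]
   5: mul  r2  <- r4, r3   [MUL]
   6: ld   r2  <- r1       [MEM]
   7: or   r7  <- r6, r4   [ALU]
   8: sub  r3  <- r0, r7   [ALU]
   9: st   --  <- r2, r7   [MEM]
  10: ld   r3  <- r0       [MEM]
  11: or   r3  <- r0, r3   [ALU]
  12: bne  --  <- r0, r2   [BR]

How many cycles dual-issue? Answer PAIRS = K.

#0 head=0: ld.MEM i0 no-port MEM/MEM
#1 head=1: st.MEM/sub.ALU i1+i2 dual
#2 head=3: bne.BR/st.MEM i3+i4 dual
#3 head=5: mul.MUL i5 no-port MUL/MEM
#4 head=6: ld.MEM/or.ALU i6+i7 dual
#5 head=8: sub.ALU/st.MEM i8+i9 dual
#6 head=10: ld.MEM i10 RAW+WAW r3
#7 head=11: or.ALU/bne.BR i11+i12 dual

PAIRS = 5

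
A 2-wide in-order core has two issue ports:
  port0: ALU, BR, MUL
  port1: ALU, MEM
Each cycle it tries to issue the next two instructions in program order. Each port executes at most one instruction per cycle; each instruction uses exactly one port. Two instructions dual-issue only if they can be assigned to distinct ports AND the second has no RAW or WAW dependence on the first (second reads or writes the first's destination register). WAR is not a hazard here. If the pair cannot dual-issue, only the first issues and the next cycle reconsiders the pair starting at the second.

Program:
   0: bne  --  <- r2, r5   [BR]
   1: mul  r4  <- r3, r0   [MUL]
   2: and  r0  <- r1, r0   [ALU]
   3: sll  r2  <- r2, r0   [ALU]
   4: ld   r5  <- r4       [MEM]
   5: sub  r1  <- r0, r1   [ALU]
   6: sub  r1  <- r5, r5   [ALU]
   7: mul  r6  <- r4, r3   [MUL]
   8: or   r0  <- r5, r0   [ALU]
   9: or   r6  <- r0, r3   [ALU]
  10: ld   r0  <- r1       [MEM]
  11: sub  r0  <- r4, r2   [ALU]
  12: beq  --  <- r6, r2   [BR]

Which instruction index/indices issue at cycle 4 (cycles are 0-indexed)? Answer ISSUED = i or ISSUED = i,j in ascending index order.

ISSUED = 6,7

0. bne @i0  | no-port BR/MUL
1. mul;and @i1,i2  | 2-wide
2. sll;ld @i3,i4  | 2-wide
3. sub @i5  | WAW r1
4. sub;mul @i6,i7  | 2-wide
5. or @i8  | RAW r0
6. or;ld @i9,i10  | 2-wide
7. sub;beq @i11,i12  | 2-wide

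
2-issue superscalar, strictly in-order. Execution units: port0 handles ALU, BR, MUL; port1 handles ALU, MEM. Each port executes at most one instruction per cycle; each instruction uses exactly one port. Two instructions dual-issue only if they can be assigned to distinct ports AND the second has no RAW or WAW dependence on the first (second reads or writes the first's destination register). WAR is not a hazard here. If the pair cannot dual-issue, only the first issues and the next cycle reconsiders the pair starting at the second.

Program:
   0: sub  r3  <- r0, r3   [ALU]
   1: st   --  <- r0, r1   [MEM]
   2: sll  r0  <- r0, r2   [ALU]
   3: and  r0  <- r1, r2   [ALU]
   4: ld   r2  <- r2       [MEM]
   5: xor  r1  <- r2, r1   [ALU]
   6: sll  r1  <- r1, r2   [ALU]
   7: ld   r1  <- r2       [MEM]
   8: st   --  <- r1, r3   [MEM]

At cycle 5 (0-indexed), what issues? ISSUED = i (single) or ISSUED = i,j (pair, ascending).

0. sub.ALU+st.MEM @i0+i1  | pair
1. sll.ALU @i2  | WAW r0
2. and.ALU+ld.MEM @i3+i4  | pair
3. xor.ALU @i5  | RAW+WAW r1
4. sll.ALU @i6  | WAW r1
5. ld.MEM @i7  | no-port MEM/MEM
6. st.MEM @i8  | tail

ISSUED = 7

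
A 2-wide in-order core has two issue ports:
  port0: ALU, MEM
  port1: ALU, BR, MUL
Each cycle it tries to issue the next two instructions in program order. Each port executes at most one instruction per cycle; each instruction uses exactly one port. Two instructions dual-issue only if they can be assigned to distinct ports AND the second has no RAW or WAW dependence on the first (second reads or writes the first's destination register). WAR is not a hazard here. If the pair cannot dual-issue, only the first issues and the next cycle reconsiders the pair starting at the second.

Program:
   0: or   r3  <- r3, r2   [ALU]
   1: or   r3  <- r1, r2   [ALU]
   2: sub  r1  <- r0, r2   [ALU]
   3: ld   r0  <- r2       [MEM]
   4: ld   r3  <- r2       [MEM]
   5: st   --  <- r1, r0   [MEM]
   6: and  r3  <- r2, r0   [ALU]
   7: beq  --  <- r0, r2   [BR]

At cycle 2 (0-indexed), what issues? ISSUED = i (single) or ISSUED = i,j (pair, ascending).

[0] i0  or.ALU  -- WAW r3
[1] i1,i2  or.ALU+sub.ALU  -- dual
[2] i3  ld.MEM  -- no-port MEM/MEM
[3] i4  ld.MEM  -- no-port MEM/MEM
[4] i5,i6  st.MEM+and.ALU  -- dual
[5] i7  beq.BR  -- tail

ISSUED = 3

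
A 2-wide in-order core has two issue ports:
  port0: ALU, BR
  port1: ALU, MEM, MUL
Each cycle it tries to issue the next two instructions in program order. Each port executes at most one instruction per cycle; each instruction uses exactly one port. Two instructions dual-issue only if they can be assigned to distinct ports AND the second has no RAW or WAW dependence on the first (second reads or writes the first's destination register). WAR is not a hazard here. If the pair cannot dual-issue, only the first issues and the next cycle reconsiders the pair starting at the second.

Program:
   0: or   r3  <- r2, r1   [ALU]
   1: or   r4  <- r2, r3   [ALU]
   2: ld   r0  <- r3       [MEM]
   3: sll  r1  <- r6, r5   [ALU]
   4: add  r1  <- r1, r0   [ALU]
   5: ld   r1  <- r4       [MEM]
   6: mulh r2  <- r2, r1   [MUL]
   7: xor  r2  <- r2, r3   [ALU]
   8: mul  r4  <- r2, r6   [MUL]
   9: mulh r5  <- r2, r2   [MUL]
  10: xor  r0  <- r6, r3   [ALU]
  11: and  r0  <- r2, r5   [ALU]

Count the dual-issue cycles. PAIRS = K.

  cy0 -> i0 (or.ALU) RAW r3
  cy1 -> i1+i2 (or.ALU/ld.MEM) dual
  cy2 -> i3 (sll.ALU) RAW+WAW r1
  cy3 -> i4 (add.ALU) WAW r1
  cy4 -> i5 (ld.MEM) no-port MEM/MUL
  cy5 -> i6 (mulh.MUL) RAW+WAW r2
  cy6 -> i7 (xor.ALU) RAW r2
  cy7 -> i8 (mul.MUL) no-port MUL/MUL
  cy8 -> i9+i10 (mulh.MUL/xor.ALU) dual
  cy9 -> i11 (and.ALU) tail

PAIRS = 2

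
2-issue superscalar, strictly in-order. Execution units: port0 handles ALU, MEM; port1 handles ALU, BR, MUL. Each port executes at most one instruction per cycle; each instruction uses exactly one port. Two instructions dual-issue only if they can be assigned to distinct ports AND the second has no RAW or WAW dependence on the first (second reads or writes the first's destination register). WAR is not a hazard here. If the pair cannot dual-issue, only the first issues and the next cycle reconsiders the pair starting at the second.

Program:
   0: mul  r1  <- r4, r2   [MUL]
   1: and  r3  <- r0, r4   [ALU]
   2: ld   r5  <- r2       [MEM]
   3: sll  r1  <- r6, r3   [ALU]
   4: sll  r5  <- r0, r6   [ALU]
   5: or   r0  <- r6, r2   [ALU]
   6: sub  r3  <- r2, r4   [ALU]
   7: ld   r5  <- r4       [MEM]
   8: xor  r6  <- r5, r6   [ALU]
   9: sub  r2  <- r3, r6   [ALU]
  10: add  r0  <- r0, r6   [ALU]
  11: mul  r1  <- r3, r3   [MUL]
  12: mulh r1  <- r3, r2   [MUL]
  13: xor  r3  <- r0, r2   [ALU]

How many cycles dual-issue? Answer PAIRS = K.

PAIRS = 6

t=0 i0+i1:mul.MUL/and.ALU ; pair
t=1 i2+i3:ld.MEM/sll.ALU ; pair
t=2 i4+i5:sll.ALU/or.ALU ; pair
t=3 i6+i7:sub.ALU/ld.MEM ; pair
t=4 i8:xor.ALU ; RAW r6
t=5 i9+i10:sub.ALU/add.ALU ; pair
t=6 i11:mul.MUL ; no-port MUL/MUL
t=7 i12+i13:mulh.MUL/xor.ALU ; pair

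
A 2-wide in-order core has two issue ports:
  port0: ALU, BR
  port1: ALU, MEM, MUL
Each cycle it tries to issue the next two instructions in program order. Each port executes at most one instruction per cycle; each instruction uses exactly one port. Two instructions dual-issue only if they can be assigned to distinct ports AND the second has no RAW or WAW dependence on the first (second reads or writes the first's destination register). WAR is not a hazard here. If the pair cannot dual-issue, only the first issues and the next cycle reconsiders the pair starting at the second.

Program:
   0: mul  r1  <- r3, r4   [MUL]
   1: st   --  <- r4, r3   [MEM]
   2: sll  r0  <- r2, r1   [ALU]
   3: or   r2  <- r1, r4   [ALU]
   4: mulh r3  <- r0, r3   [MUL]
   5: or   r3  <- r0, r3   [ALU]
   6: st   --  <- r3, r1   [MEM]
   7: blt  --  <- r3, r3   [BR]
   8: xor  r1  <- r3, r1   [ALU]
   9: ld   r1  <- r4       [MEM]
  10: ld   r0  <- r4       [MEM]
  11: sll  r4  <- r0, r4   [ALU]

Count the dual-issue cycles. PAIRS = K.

#0 head=0: mul i0 no-port MUL/MEM
#1 head=1: st/sll i1&i2 2-wide
#2 head=3: or/mulh i3&i4 2-wide
#3 head=5: or i5 RAW r3
#4 head=6: st/blt i6&i7 2-wide
#5 head=8: xor i8 WAW r1
#6 head=9: ld i9 no-port MEM/MEM
#7 head=10: ld i10 RAW r0
#8 head=11: sll i11 tail

PAIRS = 3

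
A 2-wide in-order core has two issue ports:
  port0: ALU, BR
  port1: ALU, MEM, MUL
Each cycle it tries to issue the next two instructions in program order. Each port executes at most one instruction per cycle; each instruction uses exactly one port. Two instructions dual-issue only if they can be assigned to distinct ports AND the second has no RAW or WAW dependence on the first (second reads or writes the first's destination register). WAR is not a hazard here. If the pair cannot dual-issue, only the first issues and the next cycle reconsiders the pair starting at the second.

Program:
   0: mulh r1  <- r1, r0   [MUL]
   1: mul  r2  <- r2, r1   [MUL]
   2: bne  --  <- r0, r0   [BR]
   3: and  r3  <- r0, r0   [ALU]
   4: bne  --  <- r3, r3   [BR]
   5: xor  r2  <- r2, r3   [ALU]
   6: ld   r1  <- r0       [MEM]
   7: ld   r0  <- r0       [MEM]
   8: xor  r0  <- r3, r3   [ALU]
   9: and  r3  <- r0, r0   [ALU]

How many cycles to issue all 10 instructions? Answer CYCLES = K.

CYCLES = 8

[0] i0  mulh  -- no-port MUL/MUL
[1] i1&i2  mul bne  -- pair
[2] i3  and  -- RAW r3
[3] i4&i5  bne xor  -- pair
[4] i6  ld  -- no-port MEM/MEM
[5] i7  ld  -- WAW r0
[6] i8  xor  -- RAW r0
[7] i9  and  -- tail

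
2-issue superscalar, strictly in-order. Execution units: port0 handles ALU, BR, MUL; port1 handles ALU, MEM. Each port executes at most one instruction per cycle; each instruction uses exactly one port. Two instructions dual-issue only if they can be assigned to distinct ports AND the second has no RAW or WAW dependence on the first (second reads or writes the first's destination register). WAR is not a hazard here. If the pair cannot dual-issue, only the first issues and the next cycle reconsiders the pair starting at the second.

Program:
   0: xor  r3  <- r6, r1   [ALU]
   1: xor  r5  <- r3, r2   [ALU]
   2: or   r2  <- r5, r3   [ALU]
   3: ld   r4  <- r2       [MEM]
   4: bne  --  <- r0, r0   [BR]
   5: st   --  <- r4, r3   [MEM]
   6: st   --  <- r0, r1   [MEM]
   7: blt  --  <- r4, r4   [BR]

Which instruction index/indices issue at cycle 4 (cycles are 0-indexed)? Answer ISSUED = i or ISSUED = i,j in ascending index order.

ISSUED = 5

t=0 i0:xor.ALU ; RAW r3
t=1 i1:xor.ALU ; RAW r5
t=2 i2:or.ALU ; RAW r2
t=3 i3+i4:ld.MEM/bne.BR ; 2-wide
t=4 i5:st.MEM ; no-port MEM/MEM
t=5 i6+i7:st.MEM/blt.BR ; 2-wide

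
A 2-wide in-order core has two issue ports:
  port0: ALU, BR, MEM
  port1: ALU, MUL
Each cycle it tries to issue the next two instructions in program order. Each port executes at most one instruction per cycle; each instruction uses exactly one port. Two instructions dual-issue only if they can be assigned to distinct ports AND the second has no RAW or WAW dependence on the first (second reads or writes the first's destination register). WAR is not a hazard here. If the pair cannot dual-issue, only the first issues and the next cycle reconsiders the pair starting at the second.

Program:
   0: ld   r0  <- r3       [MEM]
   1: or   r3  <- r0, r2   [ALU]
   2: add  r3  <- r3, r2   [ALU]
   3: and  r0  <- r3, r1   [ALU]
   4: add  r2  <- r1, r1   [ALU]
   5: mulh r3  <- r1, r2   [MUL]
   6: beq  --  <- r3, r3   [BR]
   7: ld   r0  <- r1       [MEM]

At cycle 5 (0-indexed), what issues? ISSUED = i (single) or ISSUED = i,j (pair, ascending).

t=0 i0:ld ; RAW r0
t=1 i1:or ; RAW+WAW r3
t=2 i2:add ; RAW r3
t=3 i3+i4:and;add ; dual
t=4 i5:mulh ; RAW r3
t=5 i6:beq ; no-port BR/MEM
t=6 i7:ld ; tail

ISSUED = 6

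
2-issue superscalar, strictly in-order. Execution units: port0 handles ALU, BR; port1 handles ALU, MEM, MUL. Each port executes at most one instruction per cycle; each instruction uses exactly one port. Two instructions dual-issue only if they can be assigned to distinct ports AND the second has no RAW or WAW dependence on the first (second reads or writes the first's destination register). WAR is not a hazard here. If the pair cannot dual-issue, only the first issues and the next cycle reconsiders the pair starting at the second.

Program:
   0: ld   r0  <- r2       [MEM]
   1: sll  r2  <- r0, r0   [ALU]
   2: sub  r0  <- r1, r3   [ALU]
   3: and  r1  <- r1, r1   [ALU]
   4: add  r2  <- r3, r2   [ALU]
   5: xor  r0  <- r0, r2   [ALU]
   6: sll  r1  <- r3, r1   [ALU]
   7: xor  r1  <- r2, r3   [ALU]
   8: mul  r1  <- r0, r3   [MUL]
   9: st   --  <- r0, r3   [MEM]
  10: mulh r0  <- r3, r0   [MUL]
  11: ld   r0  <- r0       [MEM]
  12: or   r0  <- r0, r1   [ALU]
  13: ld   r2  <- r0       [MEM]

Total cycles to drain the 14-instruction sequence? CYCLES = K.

#0 head=0: ld.MEM i0 RAW r0
#1 head=1: sll.ALU+sub.ALU i1/i2 pair
#2 head=3: and.ALU+add.ALU i3/i4 pair
#3 head=5: xor.ALU+sll.ALU i5/i6 pair
#4 head=7: xor.ALU i7 WAW r1
#5 head=8: mul.MUL i8 no-port MUL/MEM
#6 head=9: st.MEM i9 no-port MEM/MUL
#7 head=10: mulh.MUL i10 no-port MUL/MEM
#8 head=11: ld.MEM i11 RAW+WAW r0
#9 head=12: or.ALU i12 RAW r0
#10 head=13: ld.MEM i13 tail

CYCLES = 11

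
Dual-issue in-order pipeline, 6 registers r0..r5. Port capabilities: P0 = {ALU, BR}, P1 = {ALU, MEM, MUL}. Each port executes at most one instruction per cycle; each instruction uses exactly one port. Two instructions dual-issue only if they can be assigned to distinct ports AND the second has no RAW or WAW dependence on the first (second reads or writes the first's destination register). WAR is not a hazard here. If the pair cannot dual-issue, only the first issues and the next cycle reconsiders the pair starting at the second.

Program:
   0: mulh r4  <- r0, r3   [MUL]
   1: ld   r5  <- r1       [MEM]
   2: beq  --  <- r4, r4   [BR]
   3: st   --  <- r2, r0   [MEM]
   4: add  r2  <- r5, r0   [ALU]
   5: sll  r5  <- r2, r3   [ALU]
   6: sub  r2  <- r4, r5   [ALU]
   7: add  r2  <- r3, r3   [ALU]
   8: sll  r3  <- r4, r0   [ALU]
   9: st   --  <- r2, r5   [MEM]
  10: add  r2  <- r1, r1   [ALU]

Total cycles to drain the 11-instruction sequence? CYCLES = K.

#0 head=0: mulh.MUL i0 no-port MUL/MEM
#1 head=1: ld.MEM/beq.BR i1,i2 dual
#2 head=3: st.MEM/add.ALU i3,i4 dual
#3 head=5: sll.ALU i5 RAW r5
#4 head=6: sub.ALU i6 WAW r2
#5 head=7: add.ALU/sll.ALU i7,i8 dual
#6 head=9: st.MEM/add.ALU i9,i10 dual

CYCLES = 7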